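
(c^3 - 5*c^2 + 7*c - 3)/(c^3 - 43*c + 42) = (c^2 - 4*c + 3)/(c^2 + c - 42)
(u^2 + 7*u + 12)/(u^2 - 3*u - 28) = (u + 3)/(u - 7)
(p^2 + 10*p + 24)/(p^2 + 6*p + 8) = (p + 6)/(p + 2)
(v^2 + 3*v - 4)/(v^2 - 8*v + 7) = (v + 4)/(v - 7)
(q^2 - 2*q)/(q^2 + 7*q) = (q - 2)/(q + 7)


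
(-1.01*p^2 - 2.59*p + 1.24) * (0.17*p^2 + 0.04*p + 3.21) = -0.1717*p^4 - 0.4807*p^3 - 3.1349*p^2 - 8.2643*p + 3.9804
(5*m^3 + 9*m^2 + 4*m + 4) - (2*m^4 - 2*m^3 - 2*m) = -2*m^4 + 7*m^3 + 9*m^2 + 6*m + 4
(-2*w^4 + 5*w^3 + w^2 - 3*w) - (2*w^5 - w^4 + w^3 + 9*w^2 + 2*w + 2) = -2*w^5 - w^4 + 4*w^3 - 8*w^2 - 5*w - 2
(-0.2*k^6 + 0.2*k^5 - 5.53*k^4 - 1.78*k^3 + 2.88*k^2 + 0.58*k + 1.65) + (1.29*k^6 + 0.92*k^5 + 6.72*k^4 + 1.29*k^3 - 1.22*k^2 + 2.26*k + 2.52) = 1.09*k^6 + 1.12*k^5 + 1.19*k^4 - 0.49*k^3 + 1.66*k^2 + 2.84*k + 4.17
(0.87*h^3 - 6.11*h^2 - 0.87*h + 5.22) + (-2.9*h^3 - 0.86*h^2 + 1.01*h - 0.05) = -2.03*h^3 - 6.97*h^2 + 0.14*h + 5.17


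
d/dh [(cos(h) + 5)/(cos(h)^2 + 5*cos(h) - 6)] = (cos(h)^2 + 10*cos(h) + 31)*sin(h)/(cos(h)^2 + 5*cos(h) - 6)^2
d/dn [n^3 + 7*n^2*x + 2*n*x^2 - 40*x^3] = 3*n^2 + 14*n*x + 2*x^2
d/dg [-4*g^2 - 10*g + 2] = -8*g - 10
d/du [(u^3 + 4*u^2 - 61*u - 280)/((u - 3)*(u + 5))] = (u^2 - 6*u + 59)/(u^2 - 6*u + 9)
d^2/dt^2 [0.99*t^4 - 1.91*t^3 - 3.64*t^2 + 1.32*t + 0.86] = 11.88*t^2 - 11.46*t - 7.28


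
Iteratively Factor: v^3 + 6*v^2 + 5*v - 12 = (v - 1)*(v^2 + 7*v + 12) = (v - 1)*(v + 4)*(v + 3)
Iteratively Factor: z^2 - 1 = (z + 1)*(z - 1)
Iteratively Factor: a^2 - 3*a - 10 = (a - 5)*(a + 2)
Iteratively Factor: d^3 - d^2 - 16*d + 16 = (d + 4)*(d^2 - 5*d + 4) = (d - 1)*(d + 4)*(d - 4)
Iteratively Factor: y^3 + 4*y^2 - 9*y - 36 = (y + 4)*(y^2 - 9) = (y - 3)*(y + 4)*(y + 3)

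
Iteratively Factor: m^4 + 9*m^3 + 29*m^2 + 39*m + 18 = (m + 3)*(m^3 + 6*m^2 + 11*m + 6) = (m + 1)*(m + 3)*(m^2 + 5*m + 6) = (m + 1)*(m + 3)^2*(m + 2)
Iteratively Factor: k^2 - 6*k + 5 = (k - 5)*(k - 1)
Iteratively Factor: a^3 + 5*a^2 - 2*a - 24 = (a - 2)*(a^2 + 7*a + 12) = (a - 2)*(a + 4)*(a + 3)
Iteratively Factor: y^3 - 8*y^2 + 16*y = (y - 4)*(y^2 - 4*y) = y*(y - 4)*(y - 4)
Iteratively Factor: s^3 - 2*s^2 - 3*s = (s - 3)*(s^2 + s) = s*(s - 3)*(s + 1)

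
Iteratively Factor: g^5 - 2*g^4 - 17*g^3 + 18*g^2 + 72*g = (g - 4)*(g^4 + 2*g^3 - 9*g^2 - 18*g) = (g - 4)*(g + 3)*(g^3 - g^2 - 6*g) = (g - 4)*(g - 3)*(g + 3)*(g^2 + 2*g) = (g - 4)*(g - 3)*(g + 2)*(g + 3)*(g)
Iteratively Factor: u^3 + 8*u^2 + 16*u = (u + 4)*(u^2 + 4*u) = (u + 4)^2*(u)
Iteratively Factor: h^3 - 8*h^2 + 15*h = (h - 5)*(h^2 - 3*h) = h*(h - 5)*(h - 3)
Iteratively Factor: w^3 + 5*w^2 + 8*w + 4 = (w + 1)*(w^2 + 4*w + 4) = (w + 1)*(w + 2)*(w + 2)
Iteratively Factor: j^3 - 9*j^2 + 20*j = (j)*(j^2 - 9*j + 20) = j*(j - 5)*(j - 4)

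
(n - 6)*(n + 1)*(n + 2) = n^3 - 3*n^2 - 16*n - 12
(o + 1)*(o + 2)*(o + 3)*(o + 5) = o^4 + 11*o^3 + 41*o^2 + 61*o + 30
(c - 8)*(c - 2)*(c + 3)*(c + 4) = c^4 - 3*c^3 - 42*c^2 - 8*c + 192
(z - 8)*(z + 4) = z^2 - 4*z - 32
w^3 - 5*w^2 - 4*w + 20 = (w - 5)*(w - 2)*(w + 2)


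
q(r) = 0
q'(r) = 0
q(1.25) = 0.00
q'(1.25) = 0.00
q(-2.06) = 0.00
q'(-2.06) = 0.00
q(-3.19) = 0.00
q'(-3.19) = 0.00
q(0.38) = 0.00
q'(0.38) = 0.00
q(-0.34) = 0.00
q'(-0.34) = 0.00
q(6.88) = 0.00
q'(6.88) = 0.00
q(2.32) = 0.00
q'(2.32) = 0.00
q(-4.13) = 0.00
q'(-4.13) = 0.00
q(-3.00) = 0.00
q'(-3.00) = 0.00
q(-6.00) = 0.00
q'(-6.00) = 0.00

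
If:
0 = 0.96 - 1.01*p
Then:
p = 0.95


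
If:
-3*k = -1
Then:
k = 1/3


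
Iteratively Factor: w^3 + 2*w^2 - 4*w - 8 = (w - 2)*(w^2 + 4*w + 4) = (w - 2)*(w + 2)*(w + 2)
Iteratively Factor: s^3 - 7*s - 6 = (s + 2)*(s^2 - 2*s - 3) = (s + 1)*(s + 2)*(s - 3)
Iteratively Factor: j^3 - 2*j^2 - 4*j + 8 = (j - 2)*(j^2 - 4) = (j - 2)^2*(j + 2)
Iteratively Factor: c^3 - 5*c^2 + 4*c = (c - 4)*(c^2 - c) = (c - 4)*(c - 1)*(c)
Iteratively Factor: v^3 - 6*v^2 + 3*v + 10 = (v - 5)*(v^2 - v - 2) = (v - 5)*(v - 2)*(v + 1)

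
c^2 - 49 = (c - 7)*(c + 7)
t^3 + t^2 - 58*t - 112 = (t - 8)*(t + 2)*(t + 7)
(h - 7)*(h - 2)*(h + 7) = h^3 - 2*h^2 - 49*h + 98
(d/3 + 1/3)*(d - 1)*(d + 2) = d^3/3 + 2*d^2/3 - d/3 - 2/3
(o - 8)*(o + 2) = o^2 - 6*o - 16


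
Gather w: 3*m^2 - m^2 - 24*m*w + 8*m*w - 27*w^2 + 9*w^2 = 2*m^2 - 16*m*w - 18*w^2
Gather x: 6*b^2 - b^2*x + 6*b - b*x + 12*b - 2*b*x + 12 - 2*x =6*b^2 + 18*b + x*(-b^2 - 3*b - 2) + 12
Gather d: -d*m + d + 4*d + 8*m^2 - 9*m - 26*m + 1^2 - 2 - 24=d*(5 - m) + 8*m^2 - 35*m - 25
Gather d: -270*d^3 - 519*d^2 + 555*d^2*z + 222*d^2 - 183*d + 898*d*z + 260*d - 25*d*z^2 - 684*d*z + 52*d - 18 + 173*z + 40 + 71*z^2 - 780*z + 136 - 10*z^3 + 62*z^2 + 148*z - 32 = -270*d^3 + d^2*(555*z - 297) + d*(-25*z^2 + 214*z + 129) - 10*z^3 + 133*z^2 - 459*z + 126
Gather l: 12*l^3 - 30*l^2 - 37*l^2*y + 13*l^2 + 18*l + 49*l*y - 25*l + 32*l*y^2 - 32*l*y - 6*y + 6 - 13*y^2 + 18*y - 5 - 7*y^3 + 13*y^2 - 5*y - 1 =12*l^3 + l^2*(-37*y - 17) + l*(32*y^2 + 17*y - 7) - 7*y^3 + 7*y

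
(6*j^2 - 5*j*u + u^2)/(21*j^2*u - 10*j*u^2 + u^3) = (-2*j + u)/(u*(-7*j + u))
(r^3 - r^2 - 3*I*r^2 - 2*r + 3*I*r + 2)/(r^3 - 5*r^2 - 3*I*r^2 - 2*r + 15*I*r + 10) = (r - 1)/(r - 5)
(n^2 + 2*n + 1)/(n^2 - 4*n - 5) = (n + 1)/(n - 5)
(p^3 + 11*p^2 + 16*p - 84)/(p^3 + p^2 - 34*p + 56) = (p + 6)/(p - 4)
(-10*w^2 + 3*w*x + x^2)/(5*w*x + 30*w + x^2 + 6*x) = (-2*w + x)/(x + 6)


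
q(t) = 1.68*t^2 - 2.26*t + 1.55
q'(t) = 3.36*t - 2.26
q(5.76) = 44.27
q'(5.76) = 17.09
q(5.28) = 36.45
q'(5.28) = 15.48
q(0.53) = 0.82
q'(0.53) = -0.48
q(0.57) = 0.81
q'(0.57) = -0.34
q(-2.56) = 18.35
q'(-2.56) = -10.86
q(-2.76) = 20.59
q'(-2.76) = -11.53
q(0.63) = 0.79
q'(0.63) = -0.14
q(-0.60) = 3.51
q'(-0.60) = -4.28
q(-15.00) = 413.45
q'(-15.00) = -52.66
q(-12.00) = 270.59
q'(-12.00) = -42.58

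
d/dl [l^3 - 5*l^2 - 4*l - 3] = 3*l^2 - 10*l - 4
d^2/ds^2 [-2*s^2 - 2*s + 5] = -4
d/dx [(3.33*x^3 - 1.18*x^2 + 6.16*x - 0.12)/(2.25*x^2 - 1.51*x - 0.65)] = (7.4925*x^4 - 10.0566*x^3 - 18.5717*x^2 + 2.074*x - 4.1852)/(5.0625*x^4 - 6.795*x^3 - 0.6449*x^2 + 1.963*x + 0.4225)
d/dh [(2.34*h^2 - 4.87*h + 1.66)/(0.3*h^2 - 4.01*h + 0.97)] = (-7.9224*h^2 + 3.5436*h + 1.9327)/(0.09*h^4 - 2.406*h^3 + 16.6621*h^2 - 7.7794*h + 0.9409)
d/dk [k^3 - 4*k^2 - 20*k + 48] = 3*k^2 - 8*k - 20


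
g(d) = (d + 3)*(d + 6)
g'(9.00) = 27.00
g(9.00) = 180.00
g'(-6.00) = -3.00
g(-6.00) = 0.00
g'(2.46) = 13.92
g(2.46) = 46.19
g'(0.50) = 10.00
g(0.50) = 22.75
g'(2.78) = 14.56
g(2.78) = 50.75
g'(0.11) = 9.22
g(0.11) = 19.00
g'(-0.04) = 8.92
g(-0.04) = 17.64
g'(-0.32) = 8.36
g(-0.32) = 15.22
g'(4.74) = 18.48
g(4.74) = 83.13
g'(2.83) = 14.66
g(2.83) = 51.48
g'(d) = 2*d + 9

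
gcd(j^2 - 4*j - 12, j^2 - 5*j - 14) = j + 2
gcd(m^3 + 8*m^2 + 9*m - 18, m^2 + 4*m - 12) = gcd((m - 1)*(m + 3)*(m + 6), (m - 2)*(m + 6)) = m + 6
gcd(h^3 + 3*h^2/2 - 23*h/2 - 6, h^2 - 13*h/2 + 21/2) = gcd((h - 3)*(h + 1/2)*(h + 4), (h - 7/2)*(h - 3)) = h - 3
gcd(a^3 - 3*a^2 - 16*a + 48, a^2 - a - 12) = a - 4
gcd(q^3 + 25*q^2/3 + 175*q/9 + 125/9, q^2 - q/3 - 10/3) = q + 5/3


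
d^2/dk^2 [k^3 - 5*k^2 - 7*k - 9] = 6*k - 10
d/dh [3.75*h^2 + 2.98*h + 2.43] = 7.5*h + 2.98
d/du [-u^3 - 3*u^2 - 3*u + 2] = -3*u^2 - 6*u - 3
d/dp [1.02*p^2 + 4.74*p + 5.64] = 2.04*p + 4.74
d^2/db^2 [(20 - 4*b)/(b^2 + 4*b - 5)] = 8*(-4*(b - 5)*(b + 2)^2 + (3*b - 1)*(b^2 + 4*b - 5))/(b^2 + 4*b - 5)^3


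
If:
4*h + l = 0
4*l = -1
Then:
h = 1/16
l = -1/4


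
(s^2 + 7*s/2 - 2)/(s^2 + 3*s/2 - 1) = (s + 4)/(s + 2)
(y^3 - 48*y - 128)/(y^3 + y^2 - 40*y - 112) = (y - 8)/(y - 7)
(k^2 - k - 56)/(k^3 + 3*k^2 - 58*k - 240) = (k + 7)/(k^2 + 11*k + 30)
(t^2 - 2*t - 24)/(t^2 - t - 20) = (t - 6)/(t - 5)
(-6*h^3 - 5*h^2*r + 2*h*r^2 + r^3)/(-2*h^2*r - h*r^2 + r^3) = (3*h + r)/r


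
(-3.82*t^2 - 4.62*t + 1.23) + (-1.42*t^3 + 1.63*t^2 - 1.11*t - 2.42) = -1.42*t^3 - 2.19*t^2 - 5.73*t - 1.19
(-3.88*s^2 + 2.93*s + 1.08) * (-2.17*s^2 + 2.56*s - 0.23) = 8.4196*s^4 - 16.2909*s^3 + 6.0496*s^2 + 2.0909*s - 0.2484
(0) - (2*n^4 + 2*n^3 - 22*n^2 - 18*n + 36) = -2*n^4 - 2*n^3 + 22*n^2 + 18*n - 36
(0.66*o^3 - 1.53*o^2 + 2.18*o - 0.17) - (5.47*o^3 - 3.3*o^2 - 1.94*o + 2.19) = -4.81*o^3 + 1.77*o^2 + 4.12*o - 2.36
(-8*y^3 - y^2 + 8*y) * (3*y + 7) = -24*y^4 - 59*y^3 + 17*y^2 + 56*y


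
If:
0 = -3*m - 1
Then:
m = -1/3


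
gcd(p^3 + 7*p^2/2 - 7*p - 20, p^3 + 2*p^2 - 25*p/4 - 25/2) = p^2 - p/2 - 5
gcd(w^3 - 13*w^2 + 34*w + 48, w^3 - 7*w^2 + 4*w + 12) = w^2 - 5*w - 6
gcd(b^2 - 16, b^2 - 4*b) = b - 4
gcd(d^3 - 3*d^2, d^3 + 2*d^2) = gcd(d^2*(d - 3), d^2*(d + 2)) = d^2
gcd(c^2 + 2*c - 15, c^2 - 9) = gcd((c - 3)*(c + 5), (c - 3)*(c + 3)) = c - 3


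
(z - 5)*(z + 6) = z^2 + z - 30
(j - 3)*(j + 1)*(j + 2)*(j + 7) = j^4 + 7*j^3 - 7*j^2 - 55*j - 42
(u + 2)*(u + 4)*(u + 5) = u^3 + 11*u^2 + 38*u + 40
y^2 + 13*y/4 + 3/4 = (y + 1/4)*(y + 3)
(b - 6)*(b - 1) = b^2 - 7*b + 6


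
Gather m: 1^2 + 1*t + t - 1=2*t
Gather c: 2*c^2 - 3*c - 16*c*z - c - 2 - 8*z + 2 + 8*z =2*c^2 + c*(-16*z - 4)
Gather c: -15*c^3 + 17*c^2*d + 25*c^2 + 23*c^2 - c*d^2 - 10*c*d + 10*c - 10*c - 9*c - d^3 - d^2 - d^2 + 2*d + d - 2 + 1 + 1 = -15*c^3 + c^2*(17*d + 48) + c*(-d^2 - 10*d - 9) - d^3 - 2*d^2 + 3*d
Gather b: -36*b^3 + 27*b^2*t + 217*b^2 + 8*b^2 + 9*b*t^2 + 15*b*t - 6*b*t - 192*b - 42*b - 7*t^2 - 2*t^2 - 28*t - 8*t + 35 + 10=-36*b^3 + b^2*(27*t + 225) + b*(9*t^2 + 9*t - 234) - 9*t^2 - 36*t + 45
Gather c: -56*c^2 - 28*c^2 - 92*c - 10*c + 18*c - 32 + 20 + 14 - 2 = -84*c^2 - 84*c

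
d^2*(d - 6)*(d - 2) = d^4 - 8*d^3 + 12*d^2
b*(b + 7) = b^2 + 7*b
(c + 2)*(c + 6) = c^2 + 8*c + 12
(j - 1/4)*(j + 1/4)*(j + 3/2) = j^3 + 3*j^2/2 - j/16 - 3/32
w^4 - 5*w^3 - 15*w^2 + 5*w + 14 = (w - 7)*(w - 1)*(w + 1)*(w + 2)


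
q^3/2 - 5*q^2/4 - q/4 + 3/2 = (q/2 + 1/2)*(q - 2)*(q - 3/2)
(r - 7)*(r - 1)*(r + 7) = r^3 - r^2 - 49*r + 49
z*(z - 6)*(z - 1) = z^3 - 7*z^2 + 6*z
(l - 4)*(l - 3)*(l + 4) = l^3 - 3*l^2 - 16*l + 48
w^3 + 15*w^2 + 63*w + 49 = (w + 1)*(w + 7)^2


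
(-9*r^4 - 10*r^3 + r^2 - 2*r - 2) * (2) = -18*r^4 - 20*r^3 + 2*r^2 - 4*r - 4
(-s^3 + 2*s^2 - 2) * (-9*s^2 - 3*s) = 9*s^5 - 15*s^4 - 6*s^3 + 18*s^2 + 6*s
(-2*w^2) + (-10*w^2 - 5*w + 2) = -12*w^2 - 5*w + 2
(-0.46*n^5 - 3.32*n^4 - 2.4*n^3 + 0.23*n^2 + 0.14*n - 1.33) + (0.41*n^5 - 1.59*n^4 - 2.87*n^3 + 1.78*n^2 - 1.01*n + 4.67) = -0.05*n^5 - 4.91*n^4 - 5.27*n^3 + 2.01*n^2 - 0.87*n + 3.34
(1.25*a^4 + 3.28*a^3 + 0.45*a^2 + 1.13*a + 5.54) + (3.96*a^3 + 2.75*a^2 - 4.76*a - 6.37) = 1.25*a^4 + 7.24*a^3 + 3.2*a^2 - 3.63*a - 0.83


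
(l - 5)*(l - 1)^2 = l^3 - 7*l^2 + 11*l - 5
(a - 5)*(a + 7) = a^2 + 2*a - 35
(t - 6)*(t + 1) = t^2 - 5*t - 6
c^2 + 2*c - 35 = (c - 5)*(c + 7)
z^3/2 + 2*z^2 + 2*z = z*(z/2 + 1)*(z + 2)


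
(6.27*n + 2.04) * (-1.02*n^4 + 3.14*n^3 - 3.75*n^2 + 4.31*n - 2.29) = -6.3954*n^5 + 17.607*n^4 - 17.1069*n^3 + 19.3737*n^2 - 5.5659*n - 4.6716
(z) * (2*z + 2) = 2*z^2 + 2*z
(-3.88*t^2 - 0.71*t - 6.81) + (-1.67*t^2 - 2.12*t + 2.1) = -5.55*t^2 - 2.83*t - 4.71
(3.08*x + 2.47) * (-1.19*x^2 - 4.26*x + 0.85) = -3.6652*x^3 - 16.0601*x^2 - 7.9042*x + 2.0995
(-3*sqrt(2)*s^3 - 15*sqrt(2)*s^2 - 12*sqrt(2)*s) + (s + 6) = -3*sqrt(2)*s^3 - 15*sqrt(2)*s^2 - 12*sqrt(2)*s + s + 6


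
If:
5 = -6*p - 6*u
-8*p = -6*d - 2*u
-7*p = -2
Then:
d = 95/126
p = 2/7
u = -47/42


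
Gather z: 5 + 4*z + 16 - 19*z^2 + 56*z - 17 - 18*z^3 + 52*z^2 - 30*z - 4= -18*z^3 + 33*z^2 + 30*z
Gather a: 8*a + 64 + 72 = 8*a + 136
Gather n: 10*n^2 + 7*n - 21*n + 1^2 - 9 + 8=10*n^2 - 14*n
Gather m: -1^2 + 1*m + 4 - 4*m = 3 - 3*m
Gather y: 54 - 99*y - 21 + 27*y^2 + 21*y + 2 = 27*y^2 - 78*y + 35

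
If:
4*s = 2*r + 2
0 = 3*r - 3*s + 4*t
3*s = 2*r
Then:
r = 3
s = 2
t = -3/4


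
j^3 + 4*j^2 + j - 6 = (j - 1)*(j + 2)*(j + 3)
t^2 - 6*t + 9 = (t - 3)^2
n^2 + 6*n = n*(n + 6)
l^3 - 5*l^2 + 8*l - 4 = (l - 2)^2*(l - 1)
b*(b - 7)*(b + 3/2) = b^3 - 11*b^2/2 - 21*b/2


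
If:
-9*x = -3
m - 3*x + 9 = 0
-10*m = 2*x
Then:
No Solution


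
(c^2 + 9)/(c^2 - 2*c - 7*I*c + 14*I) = (c^2 + 9)/(c^2 - 2*c - 7*I*c + 14*I)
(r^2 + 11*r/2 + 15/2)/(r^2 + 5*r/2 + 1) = (2*r^2 + 11*r + 15)/(2*r^2 + 5*r + 2)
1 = 1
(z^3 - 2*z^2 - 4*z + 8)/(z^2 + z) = (z^3 - 2*z^2 - 4*z + 8)/(z*(z + 1))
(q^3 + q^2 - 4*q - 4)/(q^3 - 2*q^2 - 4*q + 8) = (q + 1)/(q - 2)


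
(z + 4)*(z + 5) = z^2 + 9*z + 20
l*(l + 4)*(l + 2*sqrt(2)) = l^3 + 2*sqrt(2)*l^2 + 4*l^2 + 8*sqrt(2)*l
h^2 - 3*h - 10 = (h - 5)*(h + 2)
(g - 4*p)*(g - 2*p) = g^2 - 6*g*p + 8*p^2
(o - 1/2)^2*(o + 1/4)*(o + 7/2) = o^4 + 11*o^3/4 - 21*o^2/8 + o/16 + 7/32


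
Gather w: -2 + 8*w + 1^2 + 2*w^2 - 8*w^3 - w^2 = -8*w^3 + w^2 + 8*w - 1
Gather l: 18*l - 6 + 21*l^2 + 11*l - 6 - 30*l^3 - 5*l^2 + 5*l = -30*l^3 + 16*l^2 + 34*l - 12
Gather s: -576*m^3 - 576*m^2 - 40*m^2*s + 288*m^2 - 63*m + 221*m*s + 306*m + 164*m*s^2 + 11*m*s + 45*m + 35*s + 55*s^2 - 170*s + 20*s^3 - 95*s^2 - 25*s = -576*m^3 - 288*m^2 + 288*m + 20*s^3 + s^2*(164*m - 40) + s*(-40*m^2 + 232*m - 160)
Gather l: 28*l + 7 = 28*l + 7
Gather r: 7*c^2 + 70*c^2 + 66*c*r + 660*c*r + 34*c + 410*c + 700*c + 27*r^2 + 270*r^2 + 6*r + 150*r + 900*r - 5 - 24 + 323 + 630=77*c^2 + 1144*c + 297*r^2 + r*(726*c + 1056) + 924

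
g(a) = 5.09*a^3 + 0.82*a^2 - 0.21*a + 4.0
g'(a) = 15.27*a^2 + 1.64*a - 0.21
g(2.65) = 103.92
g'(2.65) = 111.37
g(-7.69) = -2260.60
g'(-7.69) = 890.19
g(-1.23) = -3.97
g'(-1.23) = 20.87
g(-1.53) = -11.99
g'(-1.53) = 33.03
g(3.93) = 324.79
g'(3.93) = 242.08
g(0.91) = 8.32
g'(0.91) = 13.93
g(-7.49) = -2087.19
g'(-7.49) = 844.15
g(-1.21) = -3.56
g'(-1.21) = 20.16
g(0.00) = 4.00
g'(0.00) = -0.21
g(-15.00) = -16987.10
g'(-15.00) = 3410.94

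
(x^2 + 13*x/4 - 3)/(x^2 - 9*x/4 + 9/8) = 2*(x + 4)/(2*x - 3)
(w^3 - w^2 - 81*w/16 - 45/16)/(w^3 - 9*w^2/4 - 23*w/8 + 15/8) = (4*w + 3)/(2*(2*w - 1))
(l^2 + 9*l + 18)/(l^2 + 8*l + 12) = (l + 3)/(l + 2)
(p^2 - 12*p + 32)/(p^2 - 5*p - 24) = (p - 4)/(p + 3)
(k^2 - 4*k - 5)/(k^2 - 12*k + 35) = (k + 1)/(k - 7)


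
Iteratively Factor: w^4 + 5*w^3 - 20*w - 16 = (w - 2)*(w^3 + 7*w^2 + 14*w + 8) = (w - 2)*(w + 2)*(w^2 + 5*w + 4) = (w - 2)*(w + 2)*(w + 4)*(w + 1)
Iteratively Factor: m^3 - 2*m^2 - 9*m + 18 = (m - 2)*(m^2 - 9) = (m - 3)*(m - 2)*(m + 3)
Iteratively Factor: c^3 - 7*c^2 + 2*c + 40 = (c - 4)*(c^2 - 3*c - 10) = (c - 5)*(c - 4)*(c + 2)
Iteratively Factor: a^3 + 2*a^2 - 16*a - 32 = (a - 4)*(a^2 + 6*a + 8) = (a - 4)*(a + 2)*(a + 4)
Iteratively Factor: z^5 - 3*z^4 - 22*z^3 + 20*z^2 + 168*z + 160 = (z - 5)*(z^4 + 2*z^3 - 12*z^2 - 40*z - 32) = (z - 5)*(z - 4)*(z^3 + 6*z^2 + 12*z + 8) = (z - 5)*(z - 4)*(z + 2)*(z^2 + 4*z + 4) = (z - 5)*(z - 4)*(z + 2)^2*(z + 2)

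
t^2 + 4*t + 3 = (t + 1)*(t + 3)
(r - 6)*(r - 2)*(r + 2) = r^3 - 6*r^2 - 4*r + 24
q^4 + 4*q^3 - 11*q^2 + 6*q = q*(q - 1)^2*(q + 6)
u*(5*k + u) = 5*k*u + u^2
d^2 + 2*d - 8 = (d - 2)*(d + 4)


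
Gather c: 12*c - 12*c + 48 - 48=0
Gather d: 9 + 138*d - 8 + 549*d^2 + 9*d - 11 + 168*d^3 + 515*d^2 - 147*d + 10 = 168*d^3 + 1064*d^2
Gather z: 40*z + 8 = 40*z + 8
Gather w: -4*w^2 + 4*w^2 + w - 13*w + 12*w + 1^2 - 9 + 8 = 0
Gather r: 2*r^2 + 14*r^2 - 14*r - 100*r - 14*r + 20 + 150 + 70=16*r^2 - 128*r + 240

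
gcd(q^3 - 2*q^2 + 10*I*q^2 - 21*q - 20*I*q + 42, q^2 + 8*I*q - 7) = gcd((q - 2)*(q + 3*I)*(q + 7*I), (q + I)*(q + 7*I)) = q + 7*I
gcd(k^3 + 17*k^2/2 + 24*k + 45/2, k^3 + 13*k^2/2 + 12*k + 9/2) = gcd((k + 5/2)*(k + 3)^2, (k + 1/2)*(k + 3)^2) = k^2 + 6*k + 9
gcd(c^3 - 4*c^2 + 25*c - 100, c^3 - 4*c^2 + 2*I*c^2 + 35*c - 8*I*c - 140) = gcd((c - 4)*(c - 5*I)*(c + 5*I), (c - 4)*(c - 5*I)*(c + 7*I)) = c^2 + c*(-4 - 5*I) + 20*I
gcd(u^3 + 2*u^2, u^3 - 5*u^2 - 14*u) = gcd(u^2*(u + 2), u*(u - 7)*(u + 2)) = u^2 + 2*u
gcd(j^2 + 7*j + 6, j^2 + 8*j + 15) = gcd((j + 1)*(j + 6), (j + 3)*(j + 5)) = 1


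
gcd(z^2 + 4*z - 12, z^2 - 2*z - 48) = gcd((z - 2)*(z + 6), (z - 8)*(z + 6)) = z + 6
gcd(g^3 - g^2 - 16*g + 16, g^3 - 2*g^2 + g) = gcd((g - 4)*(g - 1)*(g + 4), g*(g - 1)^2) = g - 1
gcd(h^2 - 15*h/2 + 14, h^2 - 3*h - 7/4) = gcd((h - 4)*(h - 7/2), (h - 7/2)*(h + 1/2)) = h - 7/2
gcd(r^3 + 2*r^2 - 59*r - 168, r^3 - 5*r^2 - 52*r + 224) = r^2 - r - 56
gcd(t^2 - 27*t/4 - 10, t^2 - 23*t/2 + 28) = t - 8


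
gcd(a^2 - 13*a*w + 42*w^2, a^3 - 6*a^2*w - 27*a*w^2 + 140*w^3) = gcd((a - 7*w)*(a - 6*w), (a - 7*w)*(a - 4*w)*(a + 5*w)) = -a + 7*w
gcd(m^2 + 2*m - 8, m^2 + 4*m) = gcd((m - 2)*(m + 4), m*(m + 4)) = m + 4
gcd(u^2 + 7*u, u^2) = u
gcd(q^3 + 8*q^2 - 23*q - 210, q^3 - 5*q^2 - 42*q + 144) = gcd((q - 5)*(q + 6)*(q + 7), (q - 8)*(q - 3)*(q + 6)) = q + 6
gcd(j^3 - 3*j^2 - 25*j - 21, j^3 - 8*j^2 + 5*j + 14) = j^2 - 6*j - 7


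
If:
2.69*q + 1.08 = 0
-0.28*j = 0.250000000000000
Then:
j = -0.89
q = -0.40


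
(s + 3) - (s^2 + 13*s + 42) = -s^2 - 12*s - 39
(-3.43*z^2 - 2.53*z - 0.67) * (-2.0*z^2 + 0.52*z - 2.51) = 6.86*z^4 + 3.2764*z^3 + 8.6337*z^2 + 6.0019*z + 1.6817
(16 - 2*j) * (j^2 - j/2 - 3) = -2*j^3 + 17*j^2 - 2*j - 48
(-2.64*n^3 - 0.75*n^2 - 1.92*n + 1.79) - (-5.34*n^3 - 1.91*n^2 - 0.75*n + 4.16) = 2.7*n^3 + 1.16*n^2 - 1.17*n - 2.37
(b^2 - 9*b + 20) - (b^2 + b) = 20 - 10*b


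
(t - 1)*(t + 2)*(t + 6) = t^3 + 7*t^2 + 4*t - 12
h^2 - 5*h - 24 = (h - 8)*(h + 3)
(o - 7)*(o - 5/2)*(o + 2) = o^3 - 15*o^2/2 - 3*o/2 + 35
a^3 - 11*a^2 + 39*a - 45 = (a - 5)*(a - 3)^2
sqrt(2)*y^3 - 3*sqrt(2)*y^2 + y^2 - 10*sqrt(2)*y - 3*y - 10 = (y - 5)*(y + 2)*(sqrt(2)*y + 1)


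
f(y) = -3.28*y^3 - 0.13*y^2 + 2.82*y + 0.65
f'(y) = -9.84*y^2 - 0.26*y + 2.82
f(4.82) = -356.07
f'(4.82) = -227.04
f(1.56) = -7.72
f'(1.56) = -21.53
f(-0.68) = -0.30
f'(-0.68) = -1.55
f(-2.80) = 63.74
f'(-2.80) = -73.60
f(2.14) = -26.06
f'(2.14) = -42.80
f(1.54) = -7.29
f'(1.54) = -20.92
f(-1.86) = 16.06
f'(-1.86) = -30.74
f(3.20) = -99.14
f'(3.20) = -98.77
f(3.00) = -80.62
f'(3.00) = -86.52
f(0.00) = 0.65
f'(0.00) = 2.82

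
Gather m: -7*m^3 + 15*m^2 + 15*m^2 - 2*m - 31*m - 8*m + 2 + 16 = -7*m^3 + 30*m^2 - 41*m + 18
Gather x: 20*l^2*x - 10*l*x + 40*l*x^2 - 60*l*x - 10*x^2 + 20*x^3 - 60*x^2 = 20*x^3 + x^2*(40*l - 70) + x*(20*l^2 - 70*l)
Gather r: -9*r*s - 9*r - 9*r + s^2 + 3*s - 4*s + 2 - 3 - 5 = r*(-9*s - 18) + s^2 - s - 6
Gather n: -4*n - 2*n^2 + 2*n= -2*n^2 - 2*n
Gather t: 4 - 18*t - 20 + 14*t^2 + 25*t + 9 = 14*t^2 + 7*t - 7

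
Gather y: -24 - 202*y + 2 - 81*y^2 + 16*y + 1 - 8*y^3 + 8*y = -8*y^3 - 81*y^2 - 178*y - 21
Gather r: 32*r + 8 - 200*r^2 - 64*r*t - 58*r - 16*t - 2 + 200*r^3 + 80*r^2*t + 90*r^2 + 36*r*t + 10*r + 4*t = 200*r^3 + r^2*(80*t - 110) + r*(-28*t - 16) - 12*t + 6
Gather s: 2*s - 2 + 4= 2*s + 2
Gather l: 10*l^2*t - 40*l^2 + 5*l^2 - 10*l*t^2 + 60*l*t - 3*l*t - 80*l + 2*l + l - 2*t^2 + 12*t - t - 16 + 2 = l^2*(10*t - 35) + l*(-10*t^2 + 57*t - 77) - 2*t^2 + 11*t - 14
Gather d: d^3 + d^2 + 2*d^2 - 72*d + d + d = d^3 + 3*d^2 - 70*d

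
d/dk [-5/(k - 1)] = 5/(k - 1)^2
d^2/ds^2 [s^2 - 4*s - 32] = 2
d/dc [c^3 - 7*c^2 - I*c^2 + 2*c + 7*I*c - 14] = 3*c^2 - 14*c - 2*I*c + 2 + 7*I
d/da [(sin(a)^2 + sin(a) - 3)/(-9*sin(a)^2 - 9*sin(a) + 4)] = -(23*sin(2*a) + 23*cos(a))/((3*sin(a) - 1)^2*(3*sin(a) + 4)^2)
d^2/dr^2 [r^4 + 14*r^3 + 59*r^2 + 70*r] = 12*r^2 + 84*r + 118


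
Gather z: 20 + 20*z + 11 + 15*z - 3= 35*z + 28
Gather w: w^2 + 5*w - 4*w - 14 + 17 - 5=w^2 + w - 2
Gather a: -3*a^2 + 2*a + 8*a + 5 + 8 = -3*a^2 + 10*a + 13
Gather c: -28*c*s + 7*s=-28*c*s + 7*s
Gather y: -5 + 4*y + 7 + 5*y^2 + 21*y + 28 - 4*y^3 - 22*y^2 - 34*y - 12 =-4*y^3 - 17*y^2 - 9*y + 18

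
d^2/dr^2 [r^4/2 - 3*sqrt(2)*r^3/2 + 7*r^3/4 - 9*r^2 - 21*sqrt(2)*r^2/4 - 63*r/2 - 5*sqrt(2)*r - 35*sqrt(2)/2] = 6*r^2 - 9*sqrt(2)*r + 21*r/2 - 18 - 21*sqrt(2)/2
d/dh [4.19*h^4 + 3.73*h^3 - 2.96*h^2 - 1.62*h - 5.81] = 16.76*h^3 + 11.19*h^2 - 5.92*h - 1.62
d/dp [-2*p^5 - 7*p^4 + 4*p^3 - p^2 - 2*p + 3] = -10*p^4 - 28*p^3 + 12*p^2 - 2*p - 2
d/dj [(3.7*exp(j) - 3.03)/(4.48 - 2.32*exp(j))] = 9.54640000000001*exp(j)/(2.32*exp(j) - 4.48)^2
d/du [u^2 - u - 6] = 2*u - 1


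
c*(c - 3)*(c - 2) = c^3 - 5*c^2 + 6*c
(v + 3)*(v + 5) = v^2 + 8*v + 15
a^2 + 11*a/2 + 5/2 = (a + 1/2)*(a + 5)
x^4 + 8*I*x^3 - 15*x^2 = x^2*(x + 3*I)*(x + 5*I)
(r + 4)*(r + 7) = r^2 + 11*r + 28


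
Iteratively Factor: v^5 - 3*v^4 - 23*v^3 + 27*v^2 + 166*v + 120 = (v - 4)*(v^4 + v^3 - 19*v^2 - 49*v - 30) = (v - 4)*(v + 2)*(v^3 - v^2 - 17*v - 15) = (v - 5)*(v - 4)*(v + 2)*(v^2 + 4*v + 3) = (v - 5)*(v - 4)*(v + 2)*(v + 3)*(v + 1)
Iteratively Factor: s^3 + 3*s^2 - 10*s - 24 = (s + 2)*(s^2 + s - 12) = (s + 2)*(s + 4)*(s - 3)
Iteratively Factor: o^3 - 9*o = (o + 3)*(o^2 - 3*o) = o*(o + 3)*(o - 3)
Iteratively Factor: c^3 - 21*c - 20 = (c - 5)*(c^2 + 5*c + 4) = (c - 5)*(c + 1)*(c + 4)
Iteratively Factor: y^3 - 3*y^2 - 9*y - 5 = (y + 1)*(y^2 - 4*y - 5) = (y - 5)*(y + 1)*(y + 1)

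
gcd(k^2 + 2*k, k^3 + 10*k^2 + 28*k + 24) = k + 2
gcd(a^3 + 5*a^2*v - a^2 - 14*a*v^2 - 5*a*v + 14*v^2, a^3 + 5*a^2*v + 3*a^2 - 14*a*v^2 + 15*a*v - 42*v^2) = -a^2 - 5*a*v + 14*v^2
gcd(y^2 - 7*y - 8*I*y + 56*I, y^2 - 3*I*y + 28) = 1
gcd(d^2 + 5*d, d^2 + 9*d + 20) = d + 5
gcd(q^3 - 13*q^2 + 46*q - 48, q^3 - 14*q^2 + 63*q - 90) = q - 3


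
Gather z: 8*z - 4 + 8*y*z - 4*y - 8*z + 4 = 8*y*z - 4*y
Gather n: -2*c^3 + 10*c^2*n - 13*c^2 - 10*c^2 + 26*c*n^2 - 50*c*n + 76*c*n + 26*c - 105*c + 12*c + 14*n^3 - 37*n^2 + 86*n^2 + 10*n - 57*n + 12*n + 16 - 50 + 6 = -2*c^3 - 23*c^2 - 67*c + 14*n^3 + n^2*(26*c + 49) + n*(10*c^2 + 26*c - 35) - 28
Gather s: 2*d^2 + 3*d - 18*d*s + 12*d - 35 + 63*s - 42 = 2*d^2 + 15*d + s*(63 - 18*d) - 77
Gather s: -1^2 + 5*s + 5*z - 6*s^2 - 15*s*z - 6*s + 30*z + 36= -6*s^2 + s*(-15*z - 1) + 35*z + 35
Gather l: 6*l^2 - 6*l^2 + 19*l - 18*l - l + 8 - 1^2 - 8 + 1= 0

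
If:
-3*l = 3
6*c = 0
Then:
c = 0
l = -1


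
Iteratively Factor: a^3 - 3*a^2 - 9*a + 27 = (a - 3)*(a^2 - 9) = (a - 3)^2*(a + 3)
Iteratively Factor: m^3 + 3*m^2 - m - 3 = (m + 3)*(m^2 - 1) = (m + 1)*(m + 3)*(m - 1)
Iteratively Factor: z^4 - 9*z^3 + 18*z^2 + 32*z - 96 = (z - 4)*(z^3 - 5*z^2 - 2*z + 24) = (z - 4)*(z + 2)*(z^2 - 7*z + 12) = (z - 4)^2*(z + 2)*(z - 3)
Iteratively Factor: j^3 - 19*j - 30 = (j + 3)*(j^2 - 3*j - 10) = (j + 2)*(j + 3)*(j - 5)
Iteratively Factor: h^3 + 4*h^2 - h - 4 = (h + 4)*(h^2 - 1) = (h + 1)*(h + 4)*(h - 1)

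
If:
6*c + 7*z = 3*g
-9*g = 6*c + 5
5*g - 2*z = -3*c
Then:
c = 145/123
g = -55/41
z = -65/41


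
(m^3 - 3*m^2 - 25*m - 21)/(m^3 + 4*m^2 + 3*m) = (m - 7)/m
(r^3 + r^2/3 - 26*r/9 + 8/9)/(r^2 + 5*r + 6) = (9*r^2 - 15*r + 4)/(9*(r + 3))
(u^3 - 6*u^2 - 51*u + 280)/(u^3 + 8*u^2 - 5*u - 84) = (u^2 - 13*u + 40)/(u^2 + u - 12)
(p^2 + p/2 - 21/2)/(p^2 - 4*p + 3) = (p + 7/2)/(p - 1)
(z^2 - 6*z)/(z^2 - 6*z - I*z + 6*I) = z/(z - I)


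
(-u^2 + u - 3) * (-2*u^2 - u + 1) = 2*u^4 - u^3 + 4*u^2 + 4*u - 3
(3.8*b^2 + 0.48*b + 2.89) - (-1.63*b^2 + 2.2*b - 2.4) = 5.43*b^2 - 1.72*b + 5.29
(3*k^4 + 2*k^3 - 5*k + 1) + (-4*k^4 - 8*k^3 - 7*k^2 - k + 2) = -k^4 - 6*k^3 - 7*k^2 - 6*k + 3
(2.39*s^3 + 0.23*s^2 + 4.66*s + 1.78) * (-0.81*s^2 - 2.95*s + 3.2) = -1.9359*s^5 - 7.2368*s^4 + 3.1949*s^3 - 14.4528*s^2 + 9.661*s + 5.696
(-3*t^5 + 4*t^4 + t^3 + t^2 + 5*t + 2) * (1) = -3*t^5 + 4*t^4 + t^3 + t^2 + 5*t + 2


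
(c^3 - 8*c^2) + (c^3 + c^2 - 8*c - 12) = 2*c^3 - 7*c^2 - 8*c - 12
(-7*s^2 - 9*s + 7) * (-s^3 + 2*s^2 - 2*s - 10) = 7*s^5 - 5*s^4 - 11*s^3 + 102*s^2 + 76*s - 70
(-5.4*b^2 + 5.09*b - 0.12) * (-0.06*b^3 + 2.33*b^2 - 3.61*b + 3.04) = 0.324*b^5 - 12.8874*b^4 + 31.3609*b^3 - 35.0705*b^2 + 15.9068*b - 0.3648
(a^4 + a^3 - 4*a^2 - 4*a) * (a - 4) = a^5 - 3*a^4 - 8*a^3 + 12*a^2 + 16*a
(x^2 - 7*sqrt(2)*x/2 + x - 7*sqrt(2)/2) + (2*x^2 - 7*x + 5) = 3*x^2 - 6*x - 7*sqrt(2)*x/2 - 7*sqrt(2)/2 + 5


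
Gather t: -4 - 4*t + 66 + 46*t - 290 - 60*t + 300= 72 - 18*t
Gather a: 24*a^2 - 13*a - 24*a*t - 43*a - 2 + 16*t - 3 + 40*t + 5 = 24*a^2 + a*(-24*t - 56) + 56*t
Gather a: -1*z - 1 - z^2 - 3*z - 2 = -z^2 - 4*z - 3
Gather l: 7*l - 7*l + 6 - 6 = 0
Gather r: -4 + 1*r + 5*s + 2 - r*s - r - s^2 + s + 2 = -r*s - s^2 + 6*s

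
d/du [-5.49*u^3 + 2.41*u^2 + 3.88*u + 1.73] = -16.47*u^2 + 4.82*u + 3.88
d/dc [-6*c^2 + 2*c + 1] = 2 - 12*c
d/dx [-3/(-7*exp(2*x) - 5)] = -42*exp(2*x)/(7*exp(2*x) + 5)^2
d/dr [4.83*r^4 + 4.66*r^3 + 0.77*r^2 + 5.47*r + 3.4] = 19.32*r^3 + 13.98*r^2 + 1.54*r + 5.47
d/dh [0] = 0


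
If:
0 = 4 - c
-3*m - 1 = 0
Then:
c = 4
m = -1/3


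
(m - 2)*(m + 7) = m^2 + 5*m - 14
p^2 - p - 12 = (p - 4)*(p + 3)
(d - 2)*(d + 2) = d^2 - 4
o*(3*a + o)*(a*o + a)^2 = 3*a^3*o^3 + 6*a^3*o^2 + 3*a^3*o + a^2*o^4 + 2*a^2*o^3 + a^2*o^2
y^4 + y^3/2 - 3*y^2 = y^2*(y - 3/2)*(y + 2)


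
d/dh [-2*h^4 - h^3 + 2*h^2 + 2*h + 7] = -8*h^3 - 3*h^2 + 4*h + 2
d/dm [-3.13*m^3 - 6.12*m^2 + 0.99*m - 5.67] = -9.39*m^2 - 12.24*m + 0.99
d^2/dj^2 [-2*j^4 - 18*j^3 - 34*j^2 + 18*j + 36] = -24*j^2 - 108*j - 68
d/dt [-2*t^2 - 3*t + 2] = -4*t - 3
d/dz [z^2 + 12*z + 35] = 2*z + 12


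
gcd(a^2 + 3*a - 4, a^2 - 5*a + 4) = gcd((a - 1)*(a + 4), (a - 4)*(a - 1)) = a - 1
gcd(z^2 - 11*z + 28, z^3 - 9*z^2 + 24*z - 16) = z - 4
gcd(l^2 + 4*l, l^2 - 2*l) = l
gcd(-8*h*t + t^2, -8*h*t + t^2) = -8*h*t + t^2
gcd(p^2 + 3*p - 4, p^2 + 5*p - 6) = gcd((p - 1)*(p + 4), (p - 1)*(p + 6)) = p - 1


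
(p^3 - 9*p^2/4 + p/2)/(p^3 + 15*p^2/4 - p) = (p - 2)/(p + 4)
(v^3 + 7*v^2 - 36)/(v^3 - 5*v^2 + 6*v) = (v^2 + 9*v + 18)/(v*(v - 3))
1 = 1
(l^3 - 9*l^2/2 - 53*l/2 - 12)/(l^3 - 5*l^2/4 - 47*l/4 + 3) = 2*(2*l^2 - 15*l - 8)/(4*l^2 - 17*l + 4)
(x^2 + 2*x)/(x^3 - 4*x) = 1/(x - 2)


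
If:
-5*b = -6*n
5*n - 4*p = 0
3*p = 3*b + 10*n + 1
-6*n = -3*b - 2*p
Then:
No Solution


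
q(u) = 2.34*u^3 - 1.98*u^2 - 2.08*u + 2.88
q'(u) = 7.02*u^2 - 3.96*u - 2.08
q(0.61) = 1.41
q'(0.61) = -1.88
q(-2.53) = -42.43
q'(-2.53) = 52.87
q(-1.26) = -2.32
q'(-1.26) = 14.05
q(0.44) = 1.78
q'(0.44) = -2.46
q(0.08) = 2.70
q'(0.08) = -2.35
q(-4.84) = -298.74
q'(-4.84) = 181.53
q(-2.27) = -29.97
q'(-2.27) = 43.08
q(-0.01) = 2.90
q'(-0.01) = -2.04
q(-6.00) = -561.36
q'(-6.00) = 274.40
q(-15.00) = -8308.92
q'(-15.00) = 1636.82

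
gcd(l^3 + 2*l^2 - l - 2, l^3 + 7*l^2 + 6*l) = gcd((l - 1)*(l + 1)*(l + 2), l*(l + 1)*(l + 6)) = l + 1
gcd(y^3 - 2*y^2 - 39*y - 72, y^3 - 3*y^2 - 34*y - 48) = y^2 - 5*y - 24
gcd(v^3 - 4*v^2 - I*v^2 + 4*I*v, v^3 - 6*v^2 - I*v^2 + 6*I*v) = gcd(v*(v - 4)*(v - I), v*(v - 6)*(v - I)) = v^2 - I*v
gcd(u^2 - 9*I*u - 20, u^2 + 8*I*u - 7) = 1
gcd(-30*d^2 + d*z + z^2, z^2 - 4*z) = 1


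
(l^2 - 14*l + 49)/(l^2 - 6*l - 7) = (l - 7)/(l + 1)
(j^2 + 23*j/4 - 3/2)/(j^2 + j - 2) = (j^2 + 23*j/4 - 3/2)/(j^2 + j - 2)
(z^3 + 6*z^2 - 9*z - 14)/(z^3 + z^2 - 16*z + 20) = (z^2 + 8*z + 7)/(z^2 + 3*z - 10)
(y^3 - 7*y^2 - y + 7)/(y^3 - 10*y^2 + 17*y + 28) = (y - 1)/(y - 4)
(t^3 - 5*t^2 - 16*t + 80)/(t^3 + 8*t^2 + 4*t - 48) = (t^2 - 9*t + 20)/(t^2 + 4*t - 12)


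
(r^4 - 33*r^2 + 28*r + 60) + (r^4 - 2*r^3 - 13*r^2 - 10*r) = 2*r^4 - 2*r^3 - 46*r^2 + 18*r + 60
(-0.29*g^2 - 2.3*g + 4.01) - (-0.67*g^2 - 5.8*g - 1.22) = 0.38*g^2 + 3.5*g + 5.23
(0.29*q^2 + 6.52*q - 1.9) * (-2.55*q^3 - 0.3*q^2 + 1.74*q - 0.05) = -0.7395*q^5 - 16.713*q^4 + 3.3936*q^3 + 11.9003*q^2 - 3.632*q + 0.095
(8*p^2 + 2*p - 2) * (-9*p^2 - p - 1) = -72*p^4 - 26*p^3 + 8*p^2 + 2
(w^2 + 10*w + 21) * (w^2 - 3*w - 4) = w^4 + 7*w^3 - 13*w^2 - 103*w - 84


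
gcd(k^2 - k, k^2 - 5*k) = k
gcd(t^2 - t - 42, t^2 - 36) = t + 6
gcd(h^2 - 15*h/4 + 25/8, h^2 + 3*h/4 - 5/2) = h - 5/4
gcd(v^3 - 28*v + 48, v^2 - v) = 1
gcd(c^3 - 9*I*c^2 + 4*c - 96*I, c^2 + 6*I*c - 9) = c + 3*I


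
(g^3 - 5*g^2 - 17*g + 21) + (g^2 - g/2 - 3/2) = g^3 - 4*g^2 - 35*g/2 + 39/2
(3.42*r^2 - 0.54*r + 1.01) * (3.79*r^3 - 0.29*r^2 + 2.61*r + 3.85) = 12.9618*r^5 - 3.0384*r^4 + 12.9107*r^3 + 11.4647*r^2 + 0.5571*r + 3.8885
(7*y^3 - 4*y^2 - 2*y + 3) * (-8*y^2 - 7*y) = -56*y^5 - 17*y^4 + 44*y^3 - 10*y^2 - 21*y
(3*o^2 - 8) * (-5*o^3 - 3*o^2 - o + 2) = -15*o^5 - 9*o^4 + 37*o^3 + 30*o^2 + 8*o - 16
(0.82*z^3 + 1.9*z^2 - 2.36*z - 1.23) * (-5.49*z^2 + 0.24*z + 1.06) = -4.5018*z^5 - 10.2342*z^4 + 14.2816*z^3 + 8.2003*z^2 - 2.7968*z - 1.3038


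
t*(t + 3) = t^2 + 3*t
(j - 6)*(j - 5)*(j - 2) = j^3 - 13*j^2 + 52*j - 60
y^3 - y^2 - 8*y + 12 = (y - 2)^2*(y + 3)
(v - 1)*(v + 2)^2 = v^3 + 3*v^2 - 4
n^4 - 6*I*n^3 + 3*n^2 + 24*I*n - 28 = (n - 2)*(n + 2)*(n - 7*I)*(n + I)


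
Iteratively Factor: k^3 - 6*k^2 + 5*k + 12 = (k - 3)*(k^2 - 3*k - 4) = (k - 3)*(k + 1)*(k - 4)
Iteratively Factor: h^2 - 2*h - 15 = (h - 5)*(h + 3)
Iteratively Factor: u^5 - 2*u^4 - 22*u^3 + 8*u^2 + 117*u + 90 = (u + 1)*(u^4 - 3*u^3 - 19*u^2 + 27*u + 90) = (u + 1)*(u + 3)*(u^3 - 6*u^2 - u + 30) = (u + 1)*(u + 2)*(u + 3)*(u^2 - 8*u + 15) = (u - 5)*(u + 1)*(u + 2)*(u + 3)*(u - 3)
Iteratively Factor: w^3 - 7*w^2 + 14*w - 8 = (w - 1)*(w^2 - 6*w + 8) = (w - 4)*(w - 1)*(w - 2)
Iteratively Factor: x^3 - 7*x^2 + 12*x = (x)*(x^2 - 7*x + 12) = x*(x - 4)*(x - 3)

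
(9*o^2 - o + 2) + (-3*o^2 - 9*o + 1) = 6*o^2 - 10*o + 3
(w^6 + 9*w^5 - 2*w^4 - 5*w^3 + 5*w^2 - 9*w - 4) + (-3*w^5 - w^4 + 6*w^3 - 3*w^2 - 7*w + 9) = w^6 + 6*w^5 - 3*w^4 + w^3 + 2*w^2 - 16*w + 5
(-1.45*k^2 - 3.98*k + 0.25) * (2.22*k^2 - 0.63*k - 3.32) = -3.219*k^4 - 7.9221*k^3 + 7.8764*k^2 + 13.0561*k - 0.83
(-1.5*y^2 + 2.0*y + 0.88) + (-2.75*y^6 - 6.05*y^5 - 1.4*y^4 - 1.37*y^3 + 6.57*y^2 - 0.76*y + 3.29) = -2.75*y^6 - 6.05*y^5 - 1.4*y^4 - 1.37*y^3 + 5.07*y^2 + 1.24*y + 4.17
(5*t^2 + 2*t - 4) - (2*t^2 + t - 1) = 3*t^2 + t - 3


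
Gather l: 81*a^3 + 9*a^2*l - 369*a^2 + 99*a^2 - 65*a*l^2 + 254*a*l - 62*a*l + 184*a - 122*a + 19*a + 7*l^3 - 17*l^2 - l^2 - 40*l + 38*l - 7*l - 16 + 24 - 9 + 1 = 81*a^3 - 270*a^2 + 81*a + 7*l^3 + l^2*(-65*a - 18) + l*(9*a^2 + 192*a - 9)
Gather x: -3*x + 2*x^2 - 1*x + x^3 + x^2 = x^3 + 3*x^2 - 4*x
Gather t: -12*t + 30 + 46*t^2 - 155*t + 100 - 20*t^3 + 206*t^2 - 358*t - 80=-20*t^3 + 252*t^2 - 525*t + 50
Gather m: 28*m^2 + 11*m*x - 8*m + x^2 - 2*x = 28*m^2 + m*(11*x - 8) + x^2 - 2*x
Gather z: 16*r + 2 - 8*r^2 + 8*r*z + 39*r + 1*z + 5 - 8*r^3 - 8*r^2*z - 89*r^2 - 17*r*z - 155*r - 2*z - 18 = -8*r^3 - 97*r^2 - 100*r + z*(-8*r^2 - 9*r - 1) - 11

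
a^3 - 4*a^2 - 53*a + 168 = (a - 8)*(a - 3)*(a + 7)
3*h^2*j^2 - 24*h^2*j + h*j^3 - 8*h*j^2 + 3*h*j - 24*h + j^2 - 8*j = (3*h + j)*(j - 8)*(h*j + 1)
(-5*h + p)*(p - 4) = -5*h*p + 20*h + p^2 - 4*p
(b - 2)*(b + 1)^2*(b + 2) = b^4 + 2*b^3 - 3*b^2 - 8*b - 4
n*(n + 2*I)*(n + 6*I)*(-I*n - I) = -I*n^4 + 8*n^3 - I*n^3 + 8*n^2 + 12*I*n^2 + 12*I*n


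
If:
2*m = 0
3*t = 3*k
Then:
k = t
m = 0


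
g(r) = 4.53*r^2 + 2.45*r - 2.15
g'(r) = 9.06*r + 2.45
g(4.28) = 91.32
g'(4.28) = 41.23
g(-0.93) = -0.51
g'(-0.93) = -5.98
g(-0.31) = -2.47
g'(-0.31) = -0.36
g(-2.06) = 12.03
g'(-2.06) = -16.21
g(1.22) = 7.58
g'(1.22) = 13.50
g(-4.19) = 67.11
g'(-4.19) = -35.51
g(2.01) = 21.08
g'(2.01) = 20.66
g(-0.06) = -2.28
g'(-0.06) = 1.91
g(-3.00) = 31.27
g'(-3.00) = -24.73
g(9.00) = 386.83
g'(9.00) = 83.99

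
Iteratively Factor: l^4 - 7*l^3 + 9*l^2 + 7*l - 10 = (l - 2)*(l^3 - 5*l^2 - l + 5) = (l - 5)*(l - 2)*(l^2 - 1) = (l - 5)*(l - 2)*(l - 1)*(l + 1)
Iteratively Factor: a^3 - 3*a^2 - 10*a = (a)*(a^2 - 3*a - 10) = a*(a - 5)*(a + 2)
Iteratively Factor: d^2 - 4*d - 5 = (d + 1)*(d - 5)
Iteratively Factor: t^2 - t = (t - 1)*(t)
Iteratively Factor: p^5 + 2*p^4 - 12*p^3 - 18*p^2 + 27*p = (p)*(p^4 + 2*p^3 - 12*p^2 - 18*p + 27) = p*(p - 1)*(p^3 + 3*p^2 - 9*p - 27) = p*(p - 1)*(p + 3)*(p^2 - 9) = p*(p - 1)*(p + 3)^2*(p - 3)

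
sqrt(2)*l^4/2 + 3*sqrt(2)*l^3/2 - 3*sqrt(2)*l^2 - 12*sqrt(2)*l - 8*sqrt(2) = (l + 1)*(l - 2*sqrt(2))*(l + 2*sqrt(2))*(sqrt(2)*l/2 + sqrt(2))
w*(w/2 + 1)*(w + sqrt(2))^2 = w^4/2 + w^3 + sqrt(2)*w^3 + w^2 + 2*sqrt(2)*w^2 + 2*w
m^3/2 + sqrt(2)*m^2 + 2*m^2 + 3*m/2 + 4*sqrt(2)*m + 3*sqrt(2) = (m/2 + sqrt(2))*(m + 1)*(m + 3)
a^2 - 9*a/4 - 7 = (a - 4)*(a + 7/4)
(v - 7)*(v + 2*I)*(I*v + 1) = I*v^3 - v^2 - 7*I*v^2 + 7*v + 2*I*v - 14*I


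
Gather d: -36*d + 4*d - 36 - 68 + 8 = -32*d - 96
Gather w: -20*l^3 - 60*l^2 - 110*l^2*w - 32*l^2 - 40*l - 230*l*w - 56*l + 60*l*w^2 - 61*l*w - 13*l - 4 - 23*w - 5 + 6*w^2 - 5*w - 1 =-20*l^3 - 92*l^2 - 109*l + w^2*(60*l + 6) + w*(-110*l^2 - 291*l - 28) - 10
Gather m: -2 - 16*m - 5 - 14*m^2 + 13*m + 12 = -14*m^2 - 3*m + 5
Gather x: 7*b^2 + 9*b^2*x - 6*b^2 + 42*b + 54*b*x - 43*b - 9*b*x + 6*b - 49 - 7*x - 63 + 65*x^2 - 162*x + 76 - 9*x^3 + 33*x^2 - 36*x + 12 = b^2 + 5*b - 9*x^3 + 98*x^2 + x*(9*b^2 + 45*b - 205) - 24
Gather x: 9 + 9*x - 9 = 9*x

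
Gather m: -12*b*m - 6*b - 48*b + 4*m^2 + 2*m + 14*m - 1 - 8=-54*b + 4*m^2 + m*(16 - 12*b) - 9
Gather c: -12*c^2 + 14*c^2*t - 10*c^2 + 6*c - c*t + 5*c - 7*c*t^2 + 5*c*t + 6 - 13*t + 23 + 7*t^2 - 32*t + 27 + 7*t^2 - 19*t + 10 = c^2*(14*t - 22) + c*(-7*t^2 + 4*t + 11) + 14*t^2 - 64*t + 66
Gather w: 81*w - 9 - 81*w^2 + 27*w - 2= -81*w^2 + 108*w - 11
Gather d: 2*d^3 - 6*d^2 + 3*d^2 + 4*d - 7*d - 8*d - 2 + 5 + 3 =2*d^3 - 3*d^2 - 11*d + 6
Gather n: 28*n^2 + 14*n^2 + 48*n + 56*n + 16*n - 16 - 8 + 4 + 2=42*n^2 + 120*n - 18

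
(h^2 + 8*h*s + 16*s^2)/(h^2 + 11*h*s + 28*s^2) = (h + 4*s)/(h + 7*s)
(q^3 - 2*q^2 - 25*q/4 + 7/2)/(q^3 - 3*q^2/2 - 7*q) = (q - 1/2)/q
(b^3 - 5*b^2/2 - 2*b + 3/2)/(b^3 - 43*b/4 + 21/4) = 2*(b + 1)/(2*b + 7)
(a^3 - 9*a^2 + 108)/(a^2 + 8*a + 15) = (a^2 - 12*a + 36)/(a + 5)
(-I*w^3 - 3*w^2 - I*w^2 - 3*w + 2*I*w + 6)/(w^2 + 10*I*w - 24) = (-I*w^3 - w^2*(3 + I) + w*(-3 + 2*I) + 6)/(w^2 + 10*I*w - 24)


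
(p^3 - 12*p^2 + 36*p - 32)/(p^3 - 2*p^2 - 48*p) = (p^2 - 4*p + 4)/(p*(p + 6))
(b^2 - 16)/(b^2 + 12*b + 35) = (b^2 - 16)/(b^2 + 12*b + 35)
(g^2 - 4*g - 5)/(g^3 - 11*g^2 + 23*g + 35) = 1/(g - 7)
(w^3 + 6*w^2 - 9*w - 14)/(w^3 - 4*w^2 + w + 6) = (w + 7)/(w - 3)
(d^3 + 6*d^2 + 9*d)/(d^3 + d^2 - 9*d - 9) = d*(d + 3)/(d^2 - 2*d - 3)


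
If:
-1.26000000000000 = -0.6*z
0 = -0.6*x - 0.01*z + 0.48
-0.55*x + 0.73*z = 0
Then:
No Solution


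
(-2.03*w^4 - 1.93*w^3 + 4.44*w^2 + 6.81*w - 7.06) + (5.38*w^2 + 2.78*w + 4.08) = -2.03*w^4 - 1.93*w^3 + 9.82*w^2 + 9.59*w - 2.98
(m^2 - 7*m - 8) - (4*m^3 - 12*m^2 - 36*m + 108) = -4*m^3 + 13*m^2 + 29*m - 116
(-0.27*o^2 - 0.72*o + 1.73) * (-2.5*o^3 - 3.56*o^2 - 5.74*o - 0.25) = 0.675*o^5 + 2.7612*o^4 - 0.212*o^3 - 1.9585*o^2 - 9.7502*o - 0.4325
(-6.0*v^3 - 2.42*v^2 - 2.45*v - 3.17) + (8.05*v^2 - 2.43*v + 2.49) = -6.0*v^3 + 5.63*v^2 - 4.88*v - 0.68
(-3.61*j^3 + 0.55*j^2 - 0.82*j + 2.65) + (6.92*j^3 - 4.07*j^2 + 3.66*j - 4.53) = 3.31*j^3 - 3.52*j^2 + 2.84*j - 1.88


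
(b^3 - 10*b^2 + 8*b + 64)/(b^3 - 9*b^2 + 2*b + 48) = (b - 4)/(b - 3)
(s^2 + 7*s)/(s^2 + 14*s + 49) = s/(s + 7)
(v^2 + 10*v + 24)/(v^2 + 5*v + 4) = (v + 6)/(v + 1)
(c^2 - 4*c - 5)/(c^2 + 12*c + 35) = (c^2 - 4*c - 5)/(c^2 + 12*c + 35)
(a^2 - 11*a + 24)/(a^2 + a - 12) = (a - 8)/(a + 4)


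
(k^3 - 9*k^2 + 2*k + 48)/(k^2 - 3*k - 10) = (k^2 - 11*k + 24)/(k - 5)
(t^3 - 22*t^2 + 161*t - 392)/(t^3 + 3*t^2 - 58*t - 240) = (t^2 - 14*t + 49)/(t^2 + 11*t + 30)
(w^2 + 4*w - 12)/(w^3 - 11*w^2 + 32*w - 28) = (w + 6)/(w^2 - 9*w + 14)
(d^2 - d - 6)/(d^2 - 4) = (d - 3)/(d - 2)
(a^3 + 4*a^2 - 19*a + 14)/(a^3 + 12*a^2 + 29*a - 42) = (a - 2)/(a + 6)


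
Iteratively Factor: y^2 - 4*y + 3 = (y - 1)*(y - 3)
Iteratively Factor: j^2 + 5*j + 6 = (j + 2)*(j + 3)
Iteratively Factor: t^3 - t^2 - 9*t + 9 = (t + 3)*(t^2 - 4*t + 3) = (t - 1)*(t + 3)*(t - 3)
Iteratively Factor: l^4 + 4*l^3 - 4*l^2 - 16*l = (l + 2)*(l^3 + 2*l^2 - 8*l) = (l + 2)*(l + 4)*(l^2 - 2*l) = (l - 2)*(l + 2)*(l + 4)*(l)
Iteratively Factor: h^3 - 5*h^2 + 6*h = (h - 3)*(h^2 - 2*h) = (h - 3)*(h - 2)*(h)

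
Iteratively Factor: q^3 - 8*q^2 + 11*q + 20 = (q - 5)*(q^2 - 3*q - 4) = (q - 5)*(q + 1)*(q - 4)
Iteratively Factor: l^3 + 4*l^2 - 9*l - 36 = (l + 3)*(l^2 + l - 12) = (l - 3)*(l + 3)*(l + 4)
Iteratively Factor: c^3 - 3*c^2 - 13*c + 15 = (c - 5)*(c^2 + 2*c - 3) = (c - 5)*(c - 1)*(c + 3)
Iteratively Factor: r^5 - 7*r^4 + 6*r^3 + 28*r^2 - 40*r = (r - 2)*(r^4 - 5*r^3 - 4*r^2 + 20*r) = (r - 5)*(r - 2)*(r^3 - 4*r) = (r - 5)*(r - 2)^2*(r^2 + 2*r) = r*(r - 5)*(r - 2)^2*(r + 2)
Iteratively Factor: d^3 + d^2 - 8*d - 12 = (d - 3)*(d^2 + 4*d + 4) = (d - 3)*(d + 2)*(d + 2)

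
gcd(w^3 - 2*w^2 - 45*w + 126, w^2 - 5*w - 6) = w - 6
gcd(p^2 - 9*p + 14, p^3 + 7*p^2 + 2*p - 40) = p - 2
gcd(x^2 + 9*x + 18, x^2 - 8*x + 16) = 1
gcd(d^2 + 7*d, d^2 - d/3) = d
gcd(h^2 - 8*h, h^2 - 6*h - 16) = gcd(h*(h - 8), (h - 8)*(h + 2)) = h - 8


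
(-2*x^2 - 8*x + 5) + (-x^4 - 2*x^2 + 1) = -x^4 - 4*x^2 - 8*x + 6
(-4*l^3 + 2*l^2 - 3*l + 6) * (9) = -36*l^3 + 18*l^2 - 27*l + 54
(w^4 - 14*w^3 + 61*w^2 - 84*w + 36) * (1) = w^4 - 14*w^3 + 61*w^2 - 84*w + 36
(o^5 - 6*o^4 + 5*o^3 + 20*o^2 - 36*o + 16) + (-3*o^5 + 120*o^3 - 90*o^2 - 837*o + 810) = -2*o^5 - 6*o^4 + 125*o^3 - 70*o^2 - 873*o + 826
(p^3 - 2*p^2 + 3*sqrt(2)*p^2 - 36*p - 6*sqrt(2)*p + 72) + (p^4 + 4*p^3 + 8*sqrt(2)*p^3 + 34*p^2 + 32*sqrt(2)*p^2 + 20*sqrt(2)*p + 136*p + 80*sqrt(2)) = p^4 + 5*p^3 + 8*sqrt(2)*p^3 + 32*p^2 + 35*sqrt(2)*p^2 + 14*sqrt(2)*p + 100*p + 72 + 80*sqrt(2)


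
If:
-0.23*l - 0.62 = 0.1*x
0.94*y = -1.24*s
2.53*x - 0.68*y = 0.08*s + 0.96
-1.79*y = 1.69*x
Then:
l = -2.83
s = 0.22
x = 0.31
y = -0.29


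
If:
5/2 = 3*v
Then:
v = 5/6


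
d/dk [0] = 0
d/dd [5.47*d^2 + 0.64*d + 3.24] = 10.94*d + 0.64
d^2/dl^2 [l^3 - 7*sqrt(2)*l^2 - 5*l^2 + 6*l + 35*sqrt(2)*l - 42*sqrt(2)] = 6*l - 14*sqrt(2) - 10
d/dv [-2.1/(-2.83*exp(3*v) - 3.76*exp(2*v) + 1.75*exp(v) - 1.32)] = (-17.829*exp(2*v) - 15.792*exp(v) + 3.675)*exp(v)/(2.83*exp(3*v) + 3.76*exp(2*v) - 1.75*exp(v) + 1.32)^2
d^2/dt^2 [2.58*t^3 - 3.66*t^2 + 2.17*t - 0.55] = 15.48*t - 7.32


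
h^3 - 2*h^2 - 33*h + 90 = (h - 5)*(h - 3)*(h + 6)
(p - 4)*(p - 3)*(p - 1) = p^3 - 8*p^2 + 19*p - 12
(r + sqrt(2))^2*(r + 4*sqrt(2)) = r^3 + 6*sqrt(2)*r^2 + 18*r + 8*sqrt(2)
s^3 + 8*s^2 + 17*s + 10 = (s + 1)*(s + 2)*(s + 5)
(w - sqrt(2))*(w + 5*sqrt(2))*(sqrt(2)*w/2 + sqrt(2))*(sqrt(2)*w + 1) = w^4 + 2*w^3 + 9*sqrt(2)*w^3/2 - 6*w^2 + 9*sqrt(2)*w^2 - 12*w - 5*sqrt(2)*w - 10*sqrt(2)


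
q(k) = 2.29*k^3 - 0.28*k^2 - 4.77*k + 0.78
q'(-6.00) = 245.91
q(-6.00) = -475.32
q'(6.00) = 239.19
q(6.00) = 456.72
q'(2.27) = 29.36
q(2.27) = 15.30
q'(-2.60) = 43.13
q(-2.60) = -28.96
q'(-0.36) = -3.68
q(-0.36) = 2.35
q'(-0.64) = -1.60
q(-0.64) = 3.12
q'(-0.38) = -3.57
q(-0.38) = 2.43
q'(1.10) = 2.93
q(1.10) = -1.76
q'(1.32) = 6.46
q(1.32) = -0.74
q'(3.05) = 57.43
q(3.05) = 48.60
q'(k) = 6.87*k^2 - 0.56*k - 4.77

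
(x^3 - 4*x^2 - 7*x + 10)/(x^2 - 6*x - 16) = (x^2 - 6*x + 5)/(x - 8)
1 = 1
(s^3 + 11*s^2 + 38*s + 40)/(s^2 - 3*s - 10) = (s^2 + 9*s + 20)/(s - 5)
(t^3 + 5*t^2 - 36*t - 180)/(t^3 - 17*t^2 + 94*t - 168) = (t^2 + 11*t + 30)/(t^2 - 11*t + 28)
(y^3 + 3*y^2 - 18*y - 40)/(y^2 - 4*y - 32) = (-y^3 - 3*y^2 + 18*y + 40)/(-y^2 + 4*y + 32)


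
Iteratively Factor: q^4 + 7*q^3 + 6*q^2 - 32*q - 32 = (q + 4)*(q^3 + 3*q^2 - 6*q - 8) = (q + 4)^2*(q^2 - q - 2) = (q + 1)*(q + 4)^2*(q - 2)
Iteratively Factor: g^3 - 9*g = (g - 3)*(g^2 + 3*g) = g*(g - 3)*(g + 3)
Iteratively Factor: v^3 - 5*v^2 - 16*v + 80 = (v + 4)*(v^2 - 9*v + 20) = (v - 4)*(v + 4)*(v - 5)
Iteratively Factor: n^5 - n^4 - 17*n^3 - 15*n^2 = (n)*(n^4 - n^3 - 17*n^2 - 15*n) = n*(n + 1)*(n^3 - 2*n^2 - 15*n) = n^2*(n + 1)*(n^2 - 2*n - 15) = n^2*(n - 5)*(n + 1)*(n + 3)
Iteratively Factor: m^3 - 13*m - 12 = (m - 4)*(m^2 + 4*m + 3) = (m - 4)*(m + 3)*(m + 1)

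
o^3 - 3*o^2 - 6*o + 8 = (o - 4)*(o - 1)*(o + 2)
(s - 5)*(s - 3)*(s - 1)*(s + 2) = s^4 - 7*s^3 + 5*s^2 + 31*s - 30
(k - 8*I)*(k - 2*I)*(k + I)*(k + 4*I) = k^4 - 5*I*k^3 + 30*k^2 - 40*I*k + 64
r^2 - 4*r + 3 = (r - 3)*(r - 1)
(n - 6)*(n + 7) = n^2 + n - 42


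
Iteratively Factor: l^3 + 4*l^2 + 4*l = (l)*(l^2 + 4*l + 4) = l*(l + 2)*(l + 2)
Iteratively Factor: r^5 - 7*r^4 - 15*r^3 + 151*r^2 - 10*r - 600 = (r + 4)*(r^4 - 11*r^3 + 29*r^2 + 35*r - 150) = (r - 5)*(r + 4)*(r^3 - 6*r^2 - r + 30) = (r - 5)^2*(r + 4)*(r^2 - r - 6) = (r - 5)^2*(r + 2)*(r + 4)*(r - 3)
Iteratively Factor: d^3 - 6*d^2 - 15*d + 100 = (d - 5)*(d^2 - d - 20) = (d - 5)^2*(d + 4)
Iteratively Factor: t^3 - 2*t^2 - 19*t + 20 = (t - 1)*(t^2 - t - 20) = (t - 5)*(t - 1)*(t + 4)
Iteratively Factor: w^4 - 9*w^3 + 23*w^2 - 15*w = (w - 5)*(w^3 - 4*w^2 + 3*w) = (w - 5)*(w - 3)*(w^2 - w) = (w - 5)*(w - 3)*(w - 1)*(w)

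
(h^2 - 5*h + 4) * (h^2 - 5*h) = h^4 - 10*h^3 + 29*h^2 - 20*h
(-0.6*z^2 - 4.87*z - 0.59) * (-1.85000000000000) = 1.11*z^2 + 9.0095*z + 1.0915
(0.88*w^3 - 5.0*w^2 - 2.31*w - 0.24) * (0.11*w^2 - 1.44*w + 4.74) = 0.0968*w^5 - 1.8172*w^4 + 11.1171*w^3 - 20.4*w^2 - 10.6038*w - 1.1376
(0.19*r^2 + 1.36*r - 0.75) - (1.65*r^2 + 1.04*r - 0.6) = -1.46*r^2 + 0.32*r - 0.15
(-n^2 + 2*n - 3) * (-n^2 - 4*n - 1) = n^4 + 2*n^3 - 4*n^2 + 10*n + 3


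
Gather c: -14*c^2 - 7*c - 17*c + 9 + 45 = -14*c^2 - 24*c + 54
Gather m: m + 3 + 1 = m + 4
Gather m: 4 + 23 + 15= 42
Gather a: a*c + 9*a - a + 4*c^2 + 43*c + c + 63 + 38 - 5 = a*(c + 8) + 4*c^2 + 44*c + 96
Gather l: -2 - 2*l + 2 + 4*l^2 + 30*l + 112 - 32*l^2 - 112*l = -28*l^2 - 84*l + 112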